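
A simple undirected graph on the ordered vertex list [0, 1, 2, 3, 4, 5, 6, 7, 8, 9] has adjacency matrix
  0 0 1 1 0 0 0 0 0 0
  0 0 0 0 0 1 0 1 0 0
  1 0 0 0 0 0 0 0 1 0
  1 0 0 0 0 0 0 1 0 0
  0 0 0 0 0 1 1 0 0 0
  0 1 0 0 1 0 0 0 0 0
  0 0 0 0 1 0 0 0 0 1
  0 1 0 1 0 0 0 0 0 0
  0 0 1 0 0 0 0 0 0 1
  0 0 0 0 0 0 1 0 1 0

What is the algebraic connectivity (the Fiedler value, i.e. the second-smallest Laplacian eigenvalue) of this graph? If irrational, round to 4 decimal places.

0.3820

With the vertex order [0, 1, 2, 3, 4, 5, 6, 7, 8, 9], the degrees are [2, 2, 2, 2, 2, 2, 2, 2, 2, 2], giving D = diag(2, 2, 2, 2, 2, 2, 2, 2, 2, 2) and L = D - A. The sorted Laplacian eigenvalues are [0, 0.3820, 0.3820, 1.3820, 1.3820, 2.6180, 2.6180, 3.6180, 3.6180, 4]; the algebraic connectivity is the second entry, 0.3820. The eigenvalues sum to 20, which equals trace(L) = 2|E|.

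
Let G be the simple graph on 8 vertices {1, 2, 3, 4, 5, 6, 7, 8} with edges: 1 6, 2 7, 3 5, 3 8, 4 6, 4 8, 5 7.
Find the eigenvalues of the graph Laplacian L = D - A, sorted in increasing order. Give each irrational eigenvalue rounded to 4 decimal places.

[0, 0.1522, 0.5858, 1.2346, 2, 2.7654, 3.4142, 3.8478]

Reading degrees in the order [1, 2, 3, 4, 5, 6, 7, 8] gives [1, 1, 2, 2, 2, 2, 2, 2]; set D = diag(1, 1, 2, 2, 2, 2, 2, 2) and form L = D - A. L is symmetric positive semidefinite, so every eigenvalue is real and nonnegative. There is one zero in the spectrum, matching the 1 component. The largest eigenvalue, 3.8478, is at most the vertex count 8.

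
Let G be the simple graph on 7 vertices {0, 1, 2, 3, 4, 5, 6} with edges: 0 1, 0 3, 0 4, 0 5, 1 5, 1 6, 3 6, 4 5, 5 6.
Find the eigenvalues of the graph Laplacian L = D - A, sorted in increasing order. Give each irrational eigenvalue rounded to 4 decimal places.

Each diagonal entry of L is the vertex degree and each off-diagonal entry is -1 where an edge is present, 0 otherwise; in the order [0, 1, 2, 3, 4, 5, 6] the diagonal is [4, 3, 0, 2, 2, 4, 3]. Since every row of L sums to 0, the all-ones vector is in the kernel and 0 is an eigenvalue. The 2 zero eigenvalues correspond to the 2 connected components. The largest eigenvalue, 5.5869, is at most the vertex count 7.

[0, 0, 1.6072, 2.3023, 3.6405, 4.8631, 5.5869]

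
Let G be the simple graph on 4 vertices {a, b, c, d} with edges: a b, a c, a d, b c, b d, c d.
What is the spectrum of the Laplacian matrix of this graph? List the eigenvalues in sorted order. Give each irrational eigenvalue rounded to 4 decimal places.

[0, 4, 4, 4]

With the vertex order [a, b, c, d], the degrees are [3, 3, 3, 3], giving D = diag(3, 3, 3, 3) and L = D - A. L is symmetric positive semidefinite, so every eigenvalue is real and nonnegative. There is one zero in the spectrum, matching the 1 component.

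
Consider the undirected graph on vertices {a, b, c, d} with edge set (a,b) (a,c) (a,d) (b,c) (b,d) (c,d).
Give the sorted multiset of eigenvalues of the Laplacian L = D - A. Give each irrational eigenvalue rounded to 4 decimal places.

With the vertex order [a, b, c, d], the degrees are [3, 3, 3, 3], giving D = diag(3, 3, 3, 3) and L = D - A. Since every row of L sums to 0, the all-ones vector is in the kernel and 0 is an eigenvalue. The single zero eigenvalue shows the graph is connected.

[0, 4, 4, 4]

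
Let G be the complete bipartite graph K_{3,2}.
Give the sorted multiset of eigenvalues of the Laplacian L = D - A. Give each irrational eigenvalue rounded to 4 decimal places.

The graph has 5 vertices and degree multiset [3, 3, 2, 2, 2]; D is the diagonal matrix of degrees and L = D - A. Diagonalising L (or applying a numerical eigensolver to the 5x5 matrix) gives the spectrum above. The single zero eigenvalue shows the graph is connected. By the matrix-tree theorem the graph has (1/5) * product of the nonzero eigenvalues = 12 spanning trees. There is one zero in the spectrum, matching the 1 component.

[0, 2, 2, 3, 5]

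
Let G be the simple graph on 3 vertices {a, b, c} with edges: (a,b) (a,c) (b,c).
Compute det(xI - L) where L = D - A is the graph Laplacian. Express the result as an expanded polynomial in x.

Each diagonal entry of L is the vertex degree and each off-diagonal entry is -1 where an edge is present, 0 otherwise; in the order [a, b, c] the diagonal is [2, 2, 2]. L has integer entries, so p(x) = det(xI - L) has integer coefficients. Expanding the determinant yields x^3 - 6x^2 + 9x. Since p(0) = det(-L) = 0, x divides p(x). There is one zero in the spectrum, matching the 1 component. The eigenvalues sum to 6, which equals trace(L) = 2|E|.

x^3 - 6x^2 + 9x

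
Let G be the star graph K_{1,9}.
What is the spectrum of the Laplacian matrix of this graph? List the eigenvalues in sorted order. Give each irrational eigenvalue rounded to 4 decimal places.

[0, 1, 1, 1, 1, 1, 1, 1, 1, 10]

The graph has 10 vertices and degree multiset [9, 1, 1, 1, 1, 1, 1, 1, 1, 1]; D is the diagonal matrix of degrees and L = D - A. L is symmetric positive semidefinite, so every eigenvalue is real and nonnegative. The single zero eigenvalue shows the graph is connected. There is one zero in the spectrum, matching the 1 component. The eigenvalues sum to 18, which equals trace(L) = 2|E|.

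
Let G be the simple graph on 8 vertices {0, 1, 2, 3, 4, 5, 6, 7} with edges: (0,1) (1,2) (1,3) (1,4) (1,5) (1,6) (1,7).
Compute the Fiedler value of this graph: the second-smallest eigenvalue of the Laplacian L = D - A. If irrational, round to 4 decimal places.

With the vertex order [0, 1, 2, 3, 4, 5, 6, 7], the degrees are [1, 7, 1, 1, 1, 1, 1, 1], giving D = diag(1, 7, 1, 1, 1, 1, 1, 1) and L = D - A. Computing the eigenvalues of L and sorting gives [0, 1, 1, 1, 1, 1, 1, 8]. The Fiedler value lambda_2 = 1 is strictly positive, so the graph is connected. The eigenvalues sum to 14, which equals trace(L) = 2|E|.

1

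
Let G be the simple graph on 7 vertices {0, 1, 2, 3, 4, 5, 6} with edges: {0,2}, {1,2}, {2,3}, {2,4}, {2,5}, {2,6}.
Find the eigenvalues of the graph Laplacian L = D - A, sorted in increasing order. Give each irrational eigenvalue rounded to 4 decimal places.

[0, 1, 1, 1, 1, 1, 7]

Each diagonal entry of L is the vertex degree and each off-diagonal entry is -1 where an edge is present, 0 otherwise; in the order [0, 1, 2, 3, 4, 5, 6] the diagonal is [1, 1, 6, 1, 1, 1, 1]. Diagonalising L (or applying a numerical eigensolver to the 7x7 matrix) gives the spectrum above. The single zero eigenvalue shows the graph is connected. There is one zero in the spectrum, matching the 1 component. The largest eigenvalue, 7, is at most the vertex count 7.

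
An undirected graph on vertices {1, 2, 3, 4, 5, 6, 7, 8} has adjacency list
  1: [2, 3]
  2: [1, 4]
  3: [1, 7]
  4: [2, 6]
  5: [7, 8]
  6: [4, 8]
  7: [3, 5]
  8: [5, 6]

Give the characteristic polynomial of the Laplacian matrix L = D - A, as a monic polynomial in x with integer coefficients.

Reading degrees in the order [1, 2, 3, 4, 5, 6, 7, 8] gives [2, 2, 2, 2, 2, 2, 2, 2]; set D = diag(2, 2, 2, 2, 2, 2, 2, 2) and form L = D - A. Computing det(xI - L) by cofactor expansion (or equivalently via sum-over-permutations) gives x^8 - 16x^7 + 104x^6 - 352x^5 + 660x^4 - 672x^3 + 336x^2 - 64x. Since p(0) = det(-L) = 0, x divides p(x). The largest eigenvalue, 4, is at most the vertex count 8.

x^8 - 16x^7 + 104x^6 - 352x^5 + 660x^4 - 672x^3 + 336x^2 - 64x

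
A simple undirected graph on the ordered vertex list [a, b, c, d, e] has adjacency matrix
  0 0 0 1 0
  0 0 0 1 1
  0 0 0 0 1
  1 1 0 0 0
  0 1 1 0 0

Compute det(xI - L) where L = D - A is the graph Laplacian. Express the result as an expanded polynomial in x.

Each diagonal entry of L is the vertex degree and each off-diagonal entry is -1 where an edge is present, 0 otherwise; in the order [a, b, c, d, e] the diagonal is [1, 2, 1, 2, 2]. Computing det(xI - L) by cofactor expansion (or equivalently via sum-over-permutations) gives x^5 - 8x^4 + 21x^3 - 20x^2 + 5x. The constant term is 0 because L is singular (the all-ones vector lies in its kernel).

x^5 - 8x^4 + 21x^3 - 20x^2 + 5x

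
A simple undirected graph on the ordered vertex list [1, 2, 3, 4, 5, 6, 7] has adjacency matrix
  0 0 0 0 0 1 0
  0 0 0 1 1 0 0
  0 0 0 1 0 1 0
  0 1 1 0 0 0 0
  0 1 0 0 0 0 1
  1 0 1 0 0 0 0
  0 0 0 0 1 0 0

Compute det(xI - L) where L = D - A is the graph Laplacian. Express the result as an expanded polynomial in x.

x^7 - 12x^6 + 55x^5 - 120x^4 + 126x^3 - 56x^2 + 7x

Each diagonal entry of L is the vertex degree and each off-diagonal entry is -1 where an edge is present, 0 otherwise; in the order [1, 2, 3, 4, 5, 6, 7] the diagonal is [1, 2, 2, 2, 2, 2, 1]. L has integer entries, so p(x) = det(xI - L) has integer coefficients. Expanding the determinant yields x^7 - 12x^6 + 55x^5 - 120x^4 + 126x^3 - 56x^2 + 7x. The coefficient of x^6 equals -trace(L) = -12, matching the sum of degrees. There is one zero in the spectrum, matching the 1 component.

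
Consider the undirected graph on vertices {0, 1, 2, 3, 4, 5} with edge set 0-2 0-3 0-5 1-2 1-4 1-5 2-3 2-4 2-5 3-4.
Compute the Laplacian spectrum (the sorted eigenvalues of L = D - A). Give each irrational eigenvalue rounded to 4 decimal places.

[0, 2.3820, 2.3820, 4.6180, 4.6180, 6]

Reading degrees in the order [0, 1, 2, 3, 4, 5] gives [3, 3, 5, 3, 3, 3]; set D = diag(3, 3, 5, 3, 3, 3) and form L = D - A. Since every row of L sums to 0, the all-ones vector is in the kernel and 0 is an eigenvalue. The single zero eigenvalue shows the graph is connected. There is one zero in the spectrum, matching the 1 component.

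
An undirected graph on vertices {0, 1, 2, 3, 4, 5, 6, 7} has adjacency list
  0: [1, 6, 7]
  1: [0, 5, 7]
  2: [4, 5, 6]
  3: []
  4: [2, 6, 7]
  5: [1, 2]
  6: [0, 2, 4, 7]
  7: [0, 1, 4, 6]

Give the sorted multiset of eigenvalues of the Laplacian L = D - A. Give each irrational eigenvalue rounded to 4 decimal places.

[0, 0, 1.5858, 1.8299, 3.6889, 4.4142, 5, 5.4812]

With the vertex order [0, 1, 2, 3, 4, 5, 6, 7], the degrees are [3, 3, 3, 0, 3, 2, 4, 4], giving D = diag(3, 3, 3, 0, 3, 2, 4, 4) and L = D - A. Since every row of L sums to 0, the all-ones vector is in the kernel and 0 is an eigenvalue. The 2 zero eigenvalues correspond to the 2 connected components. There are 2 zeros in the spectrum, matching the 2 components.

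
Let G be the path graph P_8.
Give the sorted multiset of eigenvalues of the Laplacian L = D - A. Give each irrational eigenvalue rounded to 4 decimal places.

[0, 0.1522, 0.5858, 1.2346, 2, 2.7654, 3.4142, 3.8478]

The graph has 8 vertices and degree multiset [2, 2, 2, 2, 2, 2, 1, 1]; D is the diagonal matrix of degrees and L = D - A. Diagonalising L (or applying a numerical eigensolver to the 8x8 matrix) gives the spectrum above. The single zero eigenvalue shows the graph is connected. The largest eigenvalue, 3.8478, is at most the vertex count 8. By the matrix-tree theorem the graph has (1/8) * product of the nonzero eigenvalues = 1 spanning tree.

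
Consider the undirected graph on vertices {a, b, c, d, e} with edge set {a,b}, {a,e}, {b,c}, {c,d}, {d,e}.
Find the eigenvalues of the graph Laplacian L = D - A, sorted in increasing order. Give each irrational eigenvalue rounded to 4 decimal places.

Reading degrees in the order [a, b, c, d, e] gives [2, 2, 2, 2, 2]; set D = diag(2, 2, 2, 2, 2) and form L = D - A. Diagonalising L (or applying a numerical eigensolver to the 5x5 matrix) gives the spectrum above. The single zero eigenvalue shows the graph is connected. The eigenvalues sum to 10, which equals trace(L) = 2|E|.

[0, 1.3820, 1.3820, 3.6180, 3.6180]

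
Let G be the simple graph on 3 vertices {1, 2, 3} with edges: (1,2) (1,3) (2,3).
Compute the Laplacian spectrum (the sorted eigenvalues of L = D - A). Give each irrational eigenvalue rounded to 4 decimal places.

[0, 3, 3]

Each diagonal entry of L is the vertex degree and each off-diagonal entry is -1 where an edge is present, 0 otherwise; in the order [1, 2, 3] the diagonal is [2, 2, 2]. Diagonalising L (or applying a numerical eigensolver to the 3x3 matrix) gives the spectrum above. The single zero eigenvalue shows the graph is connected. By the matrix-tree theorem the graph has (1/3) * product of the nonzero eigenvalues = 3 spanning trees.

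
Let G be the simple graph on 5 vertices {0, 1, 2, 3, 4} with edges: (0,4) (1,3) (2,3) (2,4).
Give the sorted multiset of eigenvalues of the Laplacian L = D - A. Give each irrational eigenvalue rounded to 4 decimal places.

[0, 0.3820, 1.3820, 2.6180, 3.6180]

With the vertex order [0, 1, 2, 3, 4], the degrees are [1, 1, 2, 2, 2], giving D = diag(1, 1, 2, 2, 2) and L = D - A. Since every row of L sums to 0, the all-ones vector is in the kernel and 0 is an eigenvalue. By the matrix-tree theorem the graph has (1/5) * product of the nonzero eigenvalues = 1 spanning tree.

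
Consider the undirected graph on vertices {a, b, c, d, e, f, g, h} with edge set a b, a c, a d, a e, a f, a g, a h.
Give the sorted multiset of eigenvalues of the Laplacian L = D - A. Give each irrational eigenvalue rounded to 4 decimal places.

[0, 1, 1, 1, 1, 1, 1, 8]

With the vertex order [a, b, c, d, e, f, g, h], the degrees are [7, 1, 1, 1, 1, 1, 1, 1], giving D = diag(7, 1, 1, 1, 1, 1, 1, 1) and L = D - A. Since every row of L sums to 0, the all-ones vector is in the kernel and 0 is an eigenvalue. By the matrix-tree theorem the graph has (1/8) * product of the nonzero eigenvalues = 1 spanning tree.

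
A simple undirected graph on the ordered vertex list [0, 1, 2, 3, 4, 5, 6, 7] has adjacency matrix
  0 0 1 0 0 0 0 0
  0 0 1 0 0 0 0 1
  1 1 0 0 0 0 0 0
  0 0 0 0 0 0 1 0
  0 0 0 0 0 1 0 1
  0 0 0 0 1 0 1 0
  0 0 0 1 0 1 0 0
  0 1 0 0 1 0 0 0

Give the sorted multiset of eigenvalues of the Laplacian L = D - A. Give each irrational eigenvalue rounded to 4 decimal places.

[0, 0.1522, 0.5858, 1.2346, 2, 2.7654, 3.4142, 3.8478]

With the vertex order [0, 1, 2, 3, 4, 5, 6, 7], the degrees are [1, 2, 2, 1, 2, 2, 2, 2], giving D = diag(1, 2, 2, 1, 2, 2, 2, 2) and L = D - A. The multiplicity of 0 as a Laplacian eigenvalue equals the number of connected components. The single zero eigenvalue shows the graph is connected. By the matrix-tree theorem the graph has (1/8) * product of the nonzero eigenvalues = 1 spanning tree. The largest eigenvalue, 3.8478, is at most the vertex count 8.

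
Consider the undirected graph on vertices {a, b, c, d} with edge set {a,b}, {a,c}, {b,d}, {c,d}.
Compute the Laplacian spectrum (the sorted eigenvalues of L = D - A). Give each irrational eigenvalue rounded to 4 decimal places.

[0, 2, 2, 4]

Each diagonal entry of L is the vertex degree and each off-diagonal entry is -1 where an edge is present, 0 otherwise; in the order [a, b, c, d] the diagonal is [2, 2, 2, 2]. The multiplicity of 0 as a Laplacian eigenvalue equals the number of connected components. The largest eigenvalue, 4, is at most the vertex count 4.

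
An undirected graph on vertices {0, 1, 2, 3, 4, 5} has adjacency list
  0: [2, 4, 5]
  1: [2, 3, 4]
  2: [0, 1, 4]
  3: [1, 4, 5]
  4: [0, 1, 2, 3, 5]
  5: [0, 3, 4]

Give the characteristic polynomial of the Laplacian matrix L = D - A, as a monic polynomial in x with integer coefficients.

With the vertex order [0, 1, 2, 3, 4, 5], the degrees are [3, 3, 3, 3, 5, 3], giving D = diag(3, 3, 3, 3, 5, 3) and L = D - A. Computing det(xI - L) by cofactor expansion (or equivalently via sum-over-permutations) gives x^6 - 20x^5 + 155x^4 - 580x^3 + 1045x^2 - 726x. The constant term is 0 because L is singular (the all-ones vector lies in its kernel). The eigenvalues sum to 20, which equals trace(L) = 2|E|. There is one zero in the spectrum, matching the 1 component.

x^6 - 20x^5 + 155x^4 - 580x^3 + 1045x^2 - 726x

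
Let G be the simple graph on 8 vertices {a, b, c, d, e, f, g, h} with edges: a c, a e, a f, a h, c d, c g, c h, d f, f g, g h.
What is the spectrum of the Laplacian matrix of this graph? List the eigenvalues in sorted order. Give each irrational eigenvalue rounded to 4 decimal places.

Reading degrees in the order [a, b, c, d, e, f, g, h] gives [4, 0, 4, 2, 1, 3, 3, 3]; set D = diag(4, 0, 4, 2, 1, 3, 3, 3) and form L = D - A. Diagonalising L (or applying a numerical eigensolver to the 8x8 matrix) gives the spectrum above. The 2 zero eigenvalues correspond to the 2 connected components.

[0, 0, 0.8542, 1.8506, 3, 3.6575, 4.6526, 5.9852]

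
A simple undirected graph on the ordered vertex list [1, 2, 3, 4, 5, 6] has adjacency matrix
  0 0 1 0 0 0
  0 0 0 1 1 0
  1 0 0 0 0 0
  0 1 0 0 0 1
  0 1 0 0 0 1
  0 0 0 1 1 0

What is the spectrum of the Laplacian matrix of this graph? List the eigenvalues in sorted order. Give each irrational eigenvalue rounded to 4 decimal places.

[0, 0, 2, 2, 2, 4]

With the vertex order [1, 2, 3, 4, 5, 6], the degrees are [1, 2, 1, 2, 2, 2], giving D = diag(1, 2, 1, 2, 2, 2) and L = D - A. Since every row of L sums to 0, the all-ones vector is in the kernel and 0 is an eigenvalue. The 2 zero eigenvalues correspond to the 2 connected components. The eigenvalues sum to 10, which equals trace(L) = 2|E|.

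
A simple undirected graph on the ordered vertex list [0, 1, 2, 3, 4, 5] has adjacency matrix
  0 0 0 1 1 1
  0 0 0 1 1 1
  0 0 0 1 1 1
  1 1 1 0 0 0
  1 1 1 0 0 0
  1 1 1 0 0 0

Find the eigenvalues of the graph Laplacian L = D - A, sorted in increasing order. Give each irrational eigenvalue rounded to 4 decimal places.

[0, 3, 3, 3, 3, 6]

Each diagonal entry of L is the vertex degree and each off-diagonal entry is -1 where an edge is present, 0 otherwise; in the order [0, 1, 2, 3, 4, 5] the diagonal is [3, 3, 3, 3, 3, 3]. Diagonalising L (or applying a numerical eigensolver to the 6x6 matrix) gives the spectrum above. The single zero eigenvalue shows the graph is connected. There is one zero in the spectrum, matching the 1 component.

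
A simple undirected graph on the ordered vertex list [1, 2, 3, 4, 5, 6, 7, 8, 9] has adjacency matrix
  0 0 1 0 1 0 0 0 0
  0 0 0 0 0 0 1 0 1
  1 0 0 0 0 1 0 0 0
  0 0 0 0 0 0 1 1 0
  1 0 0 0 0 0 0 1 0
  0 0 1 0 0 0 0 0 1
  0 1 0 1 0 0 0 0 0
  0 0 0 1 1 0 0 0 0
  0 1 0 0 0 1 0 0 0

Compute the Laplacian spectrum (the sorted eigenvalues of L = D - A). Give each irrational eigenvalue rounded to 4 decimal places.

[0, 0.4679, 0.4679, 1.6527, 1.6527, 3, 3, 3.8794, 3.8794]

Reading degrees in the order [1, 2, 3, 4, 5, 6, 7, 8, 9] gives [2, 2, 2, 2, 2, 2, 2, 2, 2]; set D = diag(2, 2, 2, 2, 2, 2, 2, 2, 2) and form L = D - A. The multiplicity of 0 as a Laplacian eigenvalue equals the number of connected components. The largest eigenvalue, 3.8794, is at most the vertex count 9. By the matrix-tree theorem the graph has (1/9) * product of the nonzero eigenvalues = 9 spanning trees.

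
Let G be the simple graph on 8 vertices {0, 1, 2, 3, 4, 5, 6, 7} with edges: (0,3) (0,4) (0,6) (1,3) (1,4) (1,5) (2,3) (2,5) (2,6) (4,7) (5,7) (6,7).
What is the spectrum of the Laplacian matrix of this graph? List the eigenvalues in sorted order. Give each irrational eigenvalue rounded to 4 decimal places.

[0, 2, 2, 2, 4, 4, 4, 6]

Each diagonal entry of L is the vertex degree and each off-diagonal entry is -1 where an edge is present, 0 otherwise; in the order [0, 1, 2, 3, 4, 5, 6, 7] the diagonal is [3, 3, 3, 3, 3, 3, 3, 3]. The multiplicity of 0 as a Laplacian eigenvalue equals the number of connected components. The single zero eigenvalue shows the graph is connected. By the matrix-tree theorem the graph has (1/8) * product of the nonzero eigenvalues = 384 spanning trees.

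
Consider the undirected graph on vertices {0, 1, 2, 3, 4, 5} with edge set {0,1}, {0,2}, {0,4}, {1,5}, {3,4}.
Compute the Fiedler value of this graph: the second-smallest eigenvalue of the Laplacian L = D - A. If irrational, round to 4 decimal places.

0.3820

Each diagonal entry of L is the vertex degree and each off-diagonal entry is -1 where an edge is present, 0 otherwise; in the order [0, 1, 2, 3, 4, 5] the diagonal is [3, 2, 1, 1, 2, 1]. The smallest Laplacian eigenvalue is always 0. The next one, lambda_2 = 0.3820, measures how hard the graph is to disconnect: larger values mean better connectivity. By the matrix-tree theorem the graph has (1/6) * product of the nonzero eigenvalues = 1 spanning tree.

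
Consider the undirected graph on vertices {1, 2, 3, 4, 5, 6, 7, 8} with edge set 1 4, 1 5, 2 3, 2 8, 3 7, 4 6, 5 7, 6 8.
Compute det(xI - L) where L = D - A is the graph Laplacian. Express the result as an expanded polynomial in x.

x^8 - 16x^7 + 104x^6 - 352x^5 + 660x^4 - 672x^3 + 336x^2 - 64x

Reading degrees in the order [1, 2, 3, 4, 5, 6, 7, 8] gives [2, 2, 2, 2, 2, 2, 2, 2]; set D = diag(2, 2, 2, 2, 2, 2, 2, 2) and form L = D - A. Computing det(xI - L) by cofactor expansion (or equivalently via sum-over-permutations) gives x^8 - 16x^7 + 104x^6 - 352x^5 + 660x^4 - 672x^3 + 336x^2 - 64x. Since p(0) = det(-L) = 0, x divides p(x). The eigenvalues sum to 16, which equals trace(L) = 2|E|.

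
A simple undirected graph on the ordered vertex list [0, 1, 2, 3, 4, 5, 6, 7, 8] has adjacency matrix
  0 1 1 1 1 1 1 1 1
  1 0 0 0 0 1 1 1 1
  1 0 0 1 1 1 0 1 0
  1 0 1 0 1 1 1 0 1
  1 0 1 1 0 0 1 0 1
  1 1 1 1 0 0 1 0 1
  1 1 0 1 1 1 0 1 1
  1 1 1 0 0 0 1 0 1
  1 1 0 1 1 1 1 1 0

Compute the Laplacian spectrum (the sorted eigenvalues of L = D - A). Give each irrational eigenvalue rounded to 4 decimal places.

[0, 3.9650, 5, 5.4416, 6.4499, 7.4553, 8, 8.6883, 9]

Reading degrees in the order [0, 1, 2, 3, 4, 5, 6, 7, 8] gives [8, 5, 5, 6, 5, 6, 7, 5, 7]; set D = diag(8, 5, 5, 6, 5, 6, 7, 5, 7) and form L = D - A. L is symmetric positive semidefinite, so every eigenvalue is real and nonnegative. There is one zero in the spectrum, matching the 1 component.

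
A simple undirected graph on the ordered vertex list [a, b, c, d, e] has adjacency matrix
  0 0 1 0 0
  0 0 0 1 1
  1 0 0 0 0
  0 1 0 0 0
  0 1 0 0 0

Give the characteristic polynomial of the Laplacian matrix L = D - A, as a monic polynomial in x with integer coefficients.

Reading degrees in the order [a, b, c, d, e] gives [1, 2, 1, 1, 1]; set D = diag(1, 2, 1, 1, 1) and form L = D - A. The eigenvalues of L are [0, 0, 1, 2, 3]; the characteristic polynomial is the product of (x - lambda_i), which multiplies out to x^5 - 6x^4 + 11x^3 - 6x^2. The constant term is 0 because L is singular (the all-ones vector lies in its kernel). The largest eigenvalue, 3, is at most the vertex count 5.

x^5 - 6x^4 + 11x^3 - 6x^2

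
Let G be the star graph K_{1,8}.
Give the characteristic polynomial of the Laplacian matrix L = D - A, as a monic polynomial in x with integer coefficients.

The graph has 9 vertices and degree multiset [8, 1, 1, 1, 1, 1, 1, 1, 1]; D is the diagonal matrix of degrees and L = D - A. L has integer entries, so p(x) = det(xI - L) has integer coefficients. Expanding the determinant yields x^9 - 16x^8 + 84x^7 - 224x^6 + 350x^5 - 336x^4 + 196x^3 - 64x^2 + 9x. Since p(0) = det(-L) = 0, x divides p(x). By the matrix-tree theorem the graph has (1/9) * product of the nonzero eigenvalues = 1 spanning tree.

x^9 - 16x^8 + 84x^7 - 224x^6 + 350x^5 - 336x^4 + 196x^3 - 64x^2 + 9x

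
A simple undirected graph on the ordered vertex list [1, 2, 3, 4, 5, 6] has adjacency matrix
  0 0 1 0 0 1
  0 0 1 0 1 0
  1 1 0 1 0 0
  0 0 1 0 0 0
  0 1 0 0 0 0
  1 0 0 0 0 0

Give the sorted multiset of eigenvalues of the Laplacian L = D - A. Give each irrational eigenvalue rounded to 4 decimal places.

Each diagonal entry of L is the vertex degree and each off-diagonal entry is -1 where an edge is present, 0 otherwise; in the order [1, 2, 3, 4, 5, 6] the diagonal is [2, 2, 3, 1, 1, 1]. Since every row of L sums to 0, the all-ones vector is in the kernel and 0 is an eigenvalue. The eigenvalues sum to 10, which equals trace(L) = 2|E|. The largest eigenvalue, 4.3028, is at most the vertex count 6.

[0, 0.3820, 0.6972, 2, 2.6180, 4.3028]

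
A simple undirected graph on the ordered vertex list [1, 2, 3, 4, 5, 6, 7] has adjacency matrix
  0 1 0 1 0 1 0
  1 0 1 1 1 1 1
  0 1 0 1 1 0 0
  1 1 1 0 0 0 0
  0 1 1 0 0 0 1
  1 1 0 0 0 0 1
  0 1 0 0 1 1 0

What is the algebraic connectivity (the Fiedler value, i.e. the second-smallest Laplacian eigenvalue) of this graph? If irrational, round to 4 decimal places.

2

Reading degrees in the order [1, 2, 3, 4, 5, 6, 7] gives [3, 6, 3, 3, 3, 3, 3]; set D = diag(3, 6, 3, 3, 3, 3, 3) and form L = D - A. The sorted Laplacian eigenvalues are [0, 2, 2, 4, 4, 5, 7]; the algebraic connectivity is the second entry, 2. There is one zero in the spectrum, matching the 1 component. The largest eigenvalue, 7, is at most the vertex count 7.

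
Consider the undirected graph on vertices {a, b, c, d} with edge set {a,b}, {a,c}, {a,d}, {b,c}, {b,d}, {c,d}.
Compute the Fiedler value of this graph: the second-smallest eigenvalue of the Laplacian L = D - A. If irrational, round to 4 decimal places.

4

With the vertex order [a, b, c, d], the degrees are [3, 3, 3, 3], giving D = diag(3, 3, 3, 3) and L = D - A. The sorted Laplacian eigenvalues are [0, 4, 4, 4]; the algebraic connectivity is the second entry, 4. The largest eigenvalue, 4, is at most the vertex count 4. There is one zero in the spectrum, matching the 1 component.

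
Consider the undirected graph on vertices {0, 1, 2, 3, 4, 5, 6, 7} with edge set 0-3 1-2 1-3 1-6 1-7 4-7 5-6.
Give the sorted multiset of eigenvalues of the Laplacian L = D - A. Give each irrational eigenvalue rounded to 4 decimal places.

[0, 0.3820, 0.3820, 0.7639, 2, 2.6180, 2.6180, 5.2361]

With the vertex order [0, 1, 2, 3, 4, 5, 6, 7], the degrees are [1, 4, 1, 2, 1, 1, 2, 2], giving D = diag(1, 4, 1, 2, 1, 1, 2, 2) and L = D - A. Diagonalising L (or applying a numerical eigensolver to the 8x8 matrix) gives the spectrum above. The eigenvalues sum to 14, which equals trace(L) = 2|E|. The largest eigenvalue, 5.2361, is at most the vertex count 8.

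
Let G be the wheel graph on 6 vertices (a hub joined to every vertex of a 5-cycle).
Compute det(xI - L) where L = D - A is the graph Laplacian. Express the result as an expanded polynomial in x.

The graph has 6 vertices and degree multiset [5, 3, 3, 3, 3, 3]; D is the diagonal matrix of degrees and L = D - A. L has integer entries, so p(x) = det(xI - L) has integer coefficients. Expanding the determinant yields x^6 - 20x^5 + 155x^4 - 580x^3 + 1045x^2 - 726x. The coefficient of x^5 equals -trace(L) = -20, matching the sum of degrees. The largest eigenvalue, 6, is at most the vertex count 6. The eigenvalues sum to 20, which equals trace(L) = 2|E|.

x^6 - 20x^5 + 155x^4 - 580x^3 + 1045x^2 - 726x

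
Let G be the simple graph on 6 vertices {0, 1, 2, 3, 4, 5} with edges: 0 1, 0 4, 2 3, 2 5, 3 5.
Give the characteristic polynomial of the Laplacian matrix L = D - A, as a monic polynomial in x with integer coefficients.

x^6 - 10x^5 + 36x^4 - 54x^3 + 27x^2

Each diagonal entry of L is the vertex degree and each off-diagonal entry is -1 where an edge is present, 0 otherwise; in the order [0, 1, 2, 3, 4, 5] the diagonal is [2, 1, 2, 2, 1, 2]. Computing det(xI - L) by cofactor expansion (or equivalently via sum-over-permutations) gives x^6 - 10x^5 + 36x^4 - 54x^3 + 27x^2. Since p(0) = det(-L) = 0, x divides p(x).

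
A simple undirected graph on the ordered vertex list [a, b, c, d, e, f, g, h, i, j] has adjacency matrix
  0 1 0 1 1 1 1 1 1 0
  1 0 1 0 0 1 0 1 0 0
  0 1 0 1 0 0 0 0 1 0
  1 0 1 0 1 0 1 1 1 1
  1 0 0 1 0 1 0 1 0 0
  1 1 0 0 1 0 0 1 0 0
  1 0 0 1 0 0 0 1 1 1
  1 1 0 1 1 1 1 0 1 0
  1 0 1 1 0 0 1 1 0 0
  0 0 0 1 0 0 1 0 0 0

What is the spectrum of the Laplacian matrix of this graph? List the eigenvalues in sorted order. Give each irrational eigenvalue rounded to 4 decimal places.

With the vertex order [a, b, c, d, e, f, g, h, i, j], the degrees are [7, 4, 3, 7, 4, 4, 5, 7, 5, 2], giving D = diag(7, 4, 3, 7, 4, 4, 5, 7, 5, 2) and L = D - A. L is symmetric positive semidefinite, so every eigenvalue is real and nonnegative. There is one zero in the spectrum, matching the 1 component.

[0, 1.6488, 2.5284, 3.5468, 4.2781, 5.4132, 6.2901, 7.7099, 8, 8.5846]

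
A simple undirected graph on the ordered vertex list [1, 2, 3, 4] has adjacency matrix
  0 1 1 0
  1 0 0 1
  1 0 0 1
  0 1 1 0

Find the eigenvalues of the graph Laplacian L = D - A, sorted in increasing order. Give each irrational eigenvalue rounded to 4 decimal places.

[0, 2, 2, 4]

Reading degrees in the order [1, 2, 3, 4] gives [2, 2, 2, 2]; set D = diag(2, 2, 2, 2) and form L = D - A. Since every row of L sums to 0, the all-ones vector is in the kernel and 0 is an eigenvalue. The eigenvalues sum to 8, which equals trace(L) = 2|E|. There is one zero in the spectrum, matching the 1 component.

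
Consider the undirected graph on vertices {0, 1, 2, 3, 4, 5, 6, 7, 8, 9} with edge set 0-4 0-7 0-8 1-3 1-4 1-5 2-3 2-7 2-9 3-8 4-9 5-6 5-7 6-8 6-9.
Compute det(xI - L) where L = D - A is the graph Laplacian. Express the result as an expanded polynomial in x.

Reading degrees in the order [0, 1, 2, 3, 4, 5, 6, 7, 8, 9] gives [3, 3, 3, 3, 3, 3, 3, 3, 3, 3]; set D = diag(3, 3, 3, 3, 3, 3, 3, 3, 3, 3) and form L = D - A. The eigenvalues of L are [0, 2, 2, 2, 2, 2, 5, 5, 5, 5]; the characteristic polynomial is the product of (x - lambda_i), which multiplies out to x^10 - 30x^9 + 390x^8 - 2880x^7 + 13305x^6 - 39882x^5 + 77640x^4 - 94800x^3 + 66000x^2 - 20000x. Since p(0) = det(-L) = 0, x divides p(x). The largest eigenvalue, 5, is at most the vertex count 10.

x^10 - 30x^9 + 390x^8 - 2880x^7 + 13305x^6 - 39882x^5 + 77640x^4 - 94800x^3 + 66000x^2 - 20000x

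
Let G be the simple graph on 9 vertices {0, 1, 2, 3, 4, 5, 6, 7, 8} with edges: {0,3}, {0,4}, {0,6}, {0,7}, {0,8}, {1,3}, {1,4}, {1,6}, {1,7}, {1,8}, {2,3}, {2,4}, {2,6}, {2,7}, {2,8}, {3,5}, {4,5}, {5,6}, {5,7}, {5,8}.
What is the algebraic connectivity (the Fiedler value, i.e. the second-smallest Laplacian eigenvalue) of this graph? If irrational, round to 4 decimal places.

Each diagonal entry of L is the vertex degree and each off-diagonal entry is -1 where an edge is present, 0 otherwise; in the order [0, 1, 2, 3, 4, 5, 6, 7, 8] the diagonal is [5, 5, 5, 4, 4, 5, 4, 4, 4]. The smallest Laplacian eigenvalue is always 0. The next one, lambda_2 = 4, measures how hard the graph is to disconnect: larger values mean better connectivity.

4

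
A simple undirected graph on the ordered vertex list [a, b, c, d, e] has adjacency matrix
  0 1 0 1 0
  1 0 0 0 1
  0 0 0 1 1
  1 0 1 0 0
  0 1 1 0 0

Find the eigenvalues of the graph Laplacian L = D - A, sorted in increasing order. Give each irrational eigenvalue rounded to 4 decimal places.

[0, 1.3820, 1.3820, 3.6180, 3.6180]

With the vertex order [a, b, c, d, e], the degrees are [2, 2, 2, 2, 2], giving D = diag(2, 2, 2, 2, 2) and L = D - A. Since every row of L sums to 0, the all-ones vector is in the kernel and 0 is an eigenvalue. The eigenvalues sum to 10, which equals trace(L) = 2|E|.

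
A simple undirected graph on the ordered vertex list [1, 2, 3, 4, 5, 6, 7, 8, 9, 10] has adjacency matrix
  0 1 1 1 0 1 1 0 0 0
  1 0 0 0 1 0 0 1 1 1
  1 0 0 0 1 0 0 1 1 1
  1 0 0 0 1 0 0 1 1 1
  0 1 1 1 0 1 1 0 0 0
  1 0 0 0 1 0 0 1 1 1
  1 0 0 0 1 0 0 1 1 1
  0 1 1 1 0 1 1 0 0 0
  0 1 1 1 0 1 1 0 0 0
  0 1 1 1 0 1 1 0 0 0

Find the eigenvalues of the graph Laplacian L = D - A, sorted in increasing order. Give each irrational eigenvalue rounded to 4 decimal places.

[0, 5, 5, 5, 5, 5, 5, 5, 5, 10]

Reading degrees in the order [1, 2, 3, 4, 5, 6, 7, 8, 9, 10] gives [5, 5, 5, 5, 5, 5, 5, 5, 5, 5]; set D = diag(5, 5, 5, 5, 5, 5, 5, 5, 5, 5) and form L = D - A. Diagonalising L (or applying a numerical eigensolver to the 10x10 matrix) gives the spectrum above. The single zero eigenvalue shows the graph is connected. By the matrix-tree theorem the graph has (1/10) * product of the nonzero eigenvalues = 390625 spanning trees. The largest eigenvalue, 10, is at most the vertex count 10.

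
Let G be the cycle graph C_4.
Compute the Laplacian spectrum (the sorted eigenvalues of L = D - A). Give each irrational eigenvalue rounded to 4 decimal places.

[0, 2, 2, 4]

The graph has 4 vertices and degree multiset [2, 2, 2, 2]; D is the diagonal matrix of degrees and L = D - A. L is symmetric positive semidefinite, so every eigenvalue is real and nonnegative.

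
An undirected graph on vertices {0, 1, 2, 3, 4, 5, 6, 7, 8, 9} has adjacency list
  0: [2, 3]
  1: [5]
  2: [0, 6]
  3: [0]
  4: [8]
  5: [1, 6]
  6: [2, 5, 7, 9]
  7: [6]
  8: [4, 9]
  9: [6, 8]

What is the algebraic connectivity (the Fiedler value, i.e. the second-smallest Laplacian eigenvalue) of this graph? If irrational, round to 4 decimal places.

Reading degrees in the order [0, 1, 2, 3, 4, 5, 6, 7, 8, 9] gives [2, 1, 2, 1, 1, 2, 4, 1, 2, 2]; set D = diag(2, 1, 2, 1, 1, 2, 4, 1, 2, 2) and form L = D - A. The sorted Laplacian eigenvalues are [0, 0.1981, 0.2937, 0.6603, 1.3427, 1.5550, 2.3831, 3.0686, 3.2470, 5.2516]; the algebraic connectivity is the second entry, 0.1981. The eigenvalues sum to 18, which equals trace(L) = 2|E|.

0.1981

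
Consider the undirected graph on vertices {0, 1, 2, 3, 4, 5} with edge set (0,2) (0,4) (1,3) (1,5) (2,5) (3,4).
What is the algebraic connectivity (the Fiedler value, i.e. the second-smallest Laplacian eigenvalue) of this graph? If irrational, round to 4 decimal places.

1

Each diagonal entry of L is the vertex degree and each off-diagonal entry is -1 where an edge is present, 0 otherwise; in the order [0, 1, 2, 3, 4, 5] the diagonal is [2, 2, 2, 2, 2, 2]. The sorted Laplacian eigenvalues are [0, 1, 1, 3, 3, 4]; the algebraic connectivity is the second entry, 1. By the matrix-tree theorem the graph has (1/6) * product of the nonzero eigenvalues = 6 spanning trees. The eigenvalues sum to 12, which equals trace(L) = 2|E|.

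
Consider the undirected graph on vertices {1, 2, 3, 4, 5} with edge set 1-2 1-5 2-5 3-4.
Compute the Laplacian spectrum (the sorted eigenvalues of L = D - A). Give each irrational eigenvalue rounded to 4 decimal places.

Each diagonal entry of L is the vertex degree and each off-diagonal entry is -1 where an edge is present, 0 otherwise; in the order [1, 2, 3, 4, 5] the diagonal is [2, 2, 1, 1, 2]. The multiplicity of 0 as a Laplacian eigenvalue equals the number of connected components. The 2 zero eigenvalues correspond to the 2 connected components. There are 2 zeros in the spectrum, matching the 2 components.

[0, 0, 2, 3, 3]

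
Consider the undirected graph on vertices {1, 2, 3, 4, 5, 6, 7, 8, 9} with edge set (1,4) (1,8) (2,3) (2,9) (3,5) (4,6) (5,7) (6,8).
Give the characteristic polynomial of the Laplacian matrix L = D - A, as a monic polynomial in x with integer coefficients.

x^9 - 16x^8 + 105x^7 - 364x^6 + 713x^5 - 776x^4 + 420x^3 - 80x^2

Reading degrees in the order [1, 2, 3, 4, 5, 6, 7, 8, 9] gives [2, 2, 2, 2, 2, 2, 1, 2, 1]; set D = diag(2, 2, 2, 2, 2, 2, 1, 2, 1) and form L = D - A. L has integer entries, so p(x) = det(xI - L) has integer coefficients. Expanding the determinant yields x^9 - 16x^8 + 105x^7 - 364x^6 + 713x^5 - 776x^4 + 420x^3 - 80x^2. The constant term is 0 because L is singular (the all-ones vector lies in its kernel). The eigenvalues sum to 16, which equals trace(L) = 2|E|. The largest eigenvalue, 4, is at most the vertex count 9.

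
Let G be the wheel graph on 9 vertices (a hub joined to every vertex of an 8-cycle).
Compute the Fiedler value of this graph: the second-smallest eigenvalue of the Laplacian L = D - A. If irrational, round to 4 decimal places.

1.5858

The graph has 9 vertices and degree multiset [8, 3, 3, 3, 3, 3, 3, 3, 3]; D is the diagonal matrix of degrees and L = D - A. The sorted Laplacian eigenvalues are [0, 1.5858, 1.5858, 3, 3, 4.4142, 4.4142, 5, 9]; the algebraic connectivity is the second entry, 1.5858.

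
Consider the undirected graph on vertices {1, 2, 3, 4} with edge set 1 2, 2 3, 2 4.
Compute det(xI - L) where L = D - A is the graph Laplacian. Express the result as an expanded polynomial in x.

With the vertex order [1, 2, 3, 4], the degrees are [1, 3, 1, 1], giving D = diag(1, 3, 1, 1) and L = D - A. L has integer entries, so p(x) = det(xI - L) has integer coefficients. Expanding the determinant yields x^4 - 6x^3 + 9x^2 - 4x. The constant term is 0 because L is singular (the all-ones vector lies in its kernel).

x^4 - 6x^3 + 9x^2 - 4x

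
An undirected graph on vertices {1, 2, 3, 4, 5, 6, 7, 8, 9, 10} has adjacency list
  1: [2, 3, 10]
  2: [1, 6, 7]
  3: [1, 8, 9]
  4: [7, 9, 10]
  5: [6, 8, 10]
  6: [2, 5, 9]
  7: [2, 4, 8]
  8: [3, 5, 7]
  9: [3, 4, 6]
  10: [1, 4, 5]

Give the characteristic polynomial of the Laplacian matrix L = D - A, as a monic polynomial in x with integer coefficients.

With the vertex order [1, 2, 3, 4, 5, 6, 7, 8, 9, 10], the degrees are [3, 3, 3, 3, 3, 3, 3, 3, 3, 3], giving D = diag(3, 3, 3, 3, 3, 3, 3, 3, 3, 3) and L = D - A. L has integer entries, so p(x) = det(xI - L) has integer coefficients. Expanding the determinant yields x^10 - 30x^9 + 390x^8 - 2880x^7 + 13305x^6 - 39882x^5 + 77640x^4 - 94800x^3 + 66000x^2 - 20000x. The constant term is 0 because L is singular (the all-ones vector lies in its kernel). The largest eigenvalue, 5, is at most the vertex count 10. By the matrix-tree theorem the graph has (1/10) * product of the nonzero eigenvalues = 2000 spanning trees.

x^10 - 30x^9 + 390x^8 - 2880x^7 + 13305x^6 - 39882x^5 + 77640x^4 - 94800x^3 + 66000x^2 - 20000x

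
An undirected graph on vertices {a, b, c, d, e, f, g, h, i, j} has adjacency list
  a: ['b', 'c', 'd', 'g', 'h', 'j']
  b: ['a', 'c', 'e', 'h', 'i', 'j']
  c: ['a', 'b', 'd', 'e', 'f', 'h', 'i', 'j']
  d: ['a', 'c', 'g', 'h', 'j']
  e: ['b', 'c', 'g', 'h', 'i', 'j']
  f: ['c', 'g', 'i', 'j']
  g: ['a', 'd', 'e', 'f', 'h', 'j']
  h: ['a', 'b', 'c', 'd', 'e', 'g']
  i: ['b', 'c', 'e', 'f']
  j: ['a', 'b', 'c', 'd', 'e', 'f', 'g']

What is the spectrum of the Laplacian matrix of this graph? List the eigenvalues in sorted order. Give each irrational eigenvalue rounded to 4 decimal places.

[0, 3.0889, 4.0171, 5.5418, 6, 6.5838, 6.7966, 7.8266, 8.7646, 9.3806]

Reading degrees in the order [a, b, c, d, e, f, g, h, i, j] gives [6, 6, 8, 5, 6, 4, 6, 6, 4, 7]; set D = diag(6, 6, 8, 5, 6, 4, 6, 6, 4, 7) and form L = D - A. Since every row of L sums to 0, the all-ones vector is in the kernel and 0 is an eigenvalue. There is one zero in the spectrum, matching the 1 component. The eigenvalues sum to 58, which equals trace(L) = 2|E|.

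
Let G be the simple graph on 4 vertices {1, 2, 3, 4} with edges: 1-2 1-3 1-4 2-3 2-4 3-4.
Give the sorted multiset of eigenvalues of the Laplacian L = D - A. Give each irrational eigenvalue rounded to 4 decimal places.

[0, 4, 4, 4]

Each diagonal entry of L is the vertex degree and each off-diagonal entry is -1 where an edge is present, 0 otherwise; in the order [1, 2, 3, 4] the diagonal is [3, 3, 3, 3]. The multiplicity of 0 as a Laplacian eigenvalue equals the number of connected components. By the matrix-tree theorem the graph has (1/4) * product of the nonzero eigenvalues = 16 spanning trees.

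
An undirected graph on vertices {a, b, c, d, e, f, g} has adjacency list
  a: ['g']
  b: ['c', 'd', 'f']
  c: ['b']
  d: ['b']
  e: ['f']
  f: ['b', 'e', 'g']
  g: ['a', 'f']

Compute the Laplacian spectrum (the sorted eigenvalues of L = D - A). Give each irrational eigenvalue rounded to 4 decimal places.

[0, 0.3217, 0.6802, 1, 2.1397, 3.2297, 4.6287]

Reading degrees in the order [a, b, c, d, e, f, g] gives [1, 3, 1, 1, 1, 3, 2]; set D = diag(1, 3, 1, 1, 1, 3, 2) and form L = D - A. Diagonalising L (or applying a numerical eigensolver to the 7x7 matrix) gives the spectrum above. The single zero eigenvalue shows the graph is connected. By the matrix-tree theorem the graph has (1/7) * product of the nonzero eigenvalues = 1 spanning tree. There is one zero in the spectrum, matching the 1 component.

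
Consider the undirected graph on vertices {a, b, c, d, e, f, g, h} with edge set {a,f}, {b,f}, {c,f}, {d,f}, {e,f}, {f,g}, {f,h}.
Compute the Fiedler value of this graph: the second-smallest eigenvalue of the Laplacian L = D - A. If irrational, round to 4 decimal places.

1

With the vertex order [a, b, c, d, e, f, g, h], the degrees are [1, 1, 1, 1, 1, 7, 1, 1], giving D = diag(1, 1, 1, 1, 1, 7, 1, 1) and L = D - A. The sorted Laplacian eigenvalues are [0, 1, 1, 1, 1, 1, 1, 8]; the algebraic connectivity is the second entry, 1.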